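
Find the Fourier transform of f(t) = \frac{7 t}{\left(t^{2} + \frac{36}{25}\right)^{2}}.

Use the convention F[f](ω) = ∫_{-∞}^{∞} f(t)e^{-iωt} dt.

F(ω) = - \frac{35 i \pi \omega e^{- \frac{6 \left|{\omega}\right|}{5}}}{12}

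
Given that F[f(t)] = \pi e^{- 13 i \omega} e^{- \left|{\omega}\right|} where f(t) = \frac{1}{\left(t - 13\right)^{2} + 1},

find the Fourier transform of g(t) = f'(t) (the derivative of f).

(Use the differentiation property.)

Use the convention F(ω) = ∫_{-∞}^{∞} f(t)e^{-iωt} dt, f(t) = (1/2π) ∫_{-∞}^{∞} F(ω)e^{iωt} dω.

F[g](ω) = i \pi \omega e^{- 13 i \omega - \left|{\omega}\right|}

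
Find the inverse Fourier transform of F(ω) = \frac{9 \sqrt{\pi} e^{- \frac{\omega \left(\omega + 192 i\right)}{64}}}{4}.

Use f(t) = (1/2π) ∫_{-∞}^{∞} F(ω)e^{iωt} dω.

f(t) = 9 e^{- 16 \left(t - 3\right)^{2}}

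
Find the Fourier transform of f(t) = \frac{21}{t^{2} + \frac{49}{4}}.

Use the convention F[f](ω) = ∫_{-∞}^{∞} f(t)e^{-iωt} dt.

F(ω) = 6 \pi e^{- \frac{7 \left|{\omega}\right|}{2}}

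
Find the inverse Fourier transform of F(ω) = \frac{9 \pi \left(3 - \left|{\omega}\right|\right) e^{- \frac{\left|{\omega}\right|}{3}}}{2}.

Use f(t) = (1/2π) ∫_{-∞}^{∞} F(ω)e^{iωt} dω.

f(t) = \frac{9 t^{2}}{\left(t^{2} + \frac{1}{9}\right)^{2}}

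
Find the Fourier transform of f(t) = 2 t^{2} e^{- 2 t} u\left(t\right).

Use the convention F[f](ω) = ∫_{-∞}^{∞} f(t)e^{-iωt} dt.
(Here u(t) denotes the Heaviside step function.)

F(ω) = \frac{4}{\left(i \omega + 2\right)^{3}}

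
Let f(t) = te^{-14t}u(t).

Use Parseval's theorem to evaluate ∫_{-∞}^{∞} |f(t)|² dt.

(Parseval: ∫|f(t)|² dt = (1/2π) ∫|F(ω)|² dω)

∫|f(t)|² dt = \frac{1}{10976}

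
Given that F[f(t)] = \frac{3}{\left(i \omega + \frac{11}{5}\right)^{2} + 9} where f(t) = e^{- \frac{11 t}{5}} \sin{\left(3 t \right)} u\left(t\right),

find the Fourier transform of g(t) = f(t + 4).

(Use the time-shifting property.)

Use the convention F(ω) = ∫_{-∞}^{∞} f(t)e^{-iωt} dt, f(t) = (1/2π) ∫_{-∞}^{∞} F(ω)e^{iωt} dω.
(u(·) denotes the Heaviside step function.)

F[g](ω) = \frac{75 e^{4 i \omega}}{\left(5 i \omega + 11\right)^{2} + 225}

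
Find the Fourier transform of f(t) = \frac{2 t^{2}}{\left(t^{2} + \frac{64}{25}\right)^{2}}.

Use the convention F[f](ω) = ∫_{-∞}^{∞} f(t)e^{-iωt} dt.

F(ω) = \frac{\pi \left(5 - 8 \left|{\omega}\right|\right) e^{- \frac{8 \left|{\omega}\right|}{5}}}{8}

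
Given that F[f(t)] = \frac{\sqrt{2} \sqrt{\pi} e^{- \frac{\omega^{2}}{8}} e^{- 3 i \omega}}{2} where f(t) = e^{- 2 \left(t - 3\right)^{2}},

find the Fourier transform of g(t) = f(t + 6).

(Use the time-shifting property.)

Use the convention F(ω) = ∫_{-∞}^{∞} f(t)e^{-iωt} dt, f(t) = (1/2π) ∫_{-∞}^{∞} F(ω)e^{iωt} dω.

F[g](ω) = \frac{\sqrt{2} \sqrt{\pi} e^{\frac{\omega \left(- \omega + 24 i\right)}{8}}}{2}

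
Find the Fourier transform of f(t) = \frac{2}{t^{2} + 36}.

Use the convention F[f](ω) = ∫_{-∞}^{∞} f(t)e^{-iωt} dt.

F(ω) = \frac{\pi e^{- 6 \left|{\omega}\right|}}{3}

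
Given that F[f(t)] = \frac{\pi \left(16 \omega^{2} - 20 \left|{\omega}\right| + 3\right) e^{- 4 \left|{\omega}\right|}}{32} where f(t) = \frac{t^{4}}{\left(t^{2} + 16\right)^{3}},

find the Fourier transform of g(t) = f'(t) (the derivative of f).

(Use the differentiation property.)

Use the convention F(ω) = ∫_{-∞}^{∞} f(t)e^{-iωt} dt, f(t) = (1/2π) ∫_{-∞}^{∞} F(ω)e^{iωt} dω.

F[g](ω) = \frac{i \pi \omega \left(16 \omega^{2} - 20 \left|{\omega}\right| + 3\right) e^{- 4 \left|{\omega}\right|}}{32}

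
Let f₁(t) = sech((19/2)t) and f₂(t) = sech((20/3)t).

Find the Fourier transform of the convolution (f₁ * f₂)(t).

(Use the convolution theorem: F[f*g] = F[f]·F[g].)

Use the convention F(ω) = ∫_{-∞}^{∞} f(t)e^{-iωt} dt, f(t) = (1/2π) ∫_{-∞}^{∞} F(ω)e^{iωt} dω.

F[f₁*f₂](ω) = \frac{3 \pi^{2}}{190 \cosh{\left(\frac{\pi \omega}{19} \right)} \cosh{\left(\frac{3 \pi \omega}{40} \right)}}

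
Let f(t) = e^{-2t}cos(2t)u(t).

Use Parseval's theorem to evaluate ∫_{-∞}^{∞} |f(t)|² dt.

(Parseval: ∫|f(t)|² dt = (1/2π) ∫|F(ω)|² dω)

∫|f(t)|² dt = \frac{3}{16}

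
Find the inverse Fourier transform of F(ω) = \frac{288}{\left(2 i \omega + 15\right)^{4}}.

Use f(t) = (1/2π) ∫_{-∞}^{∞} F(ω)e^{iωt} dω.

f(t) = 3 t^{3} e^{- \frac{15 t}{2}} u\left(t\right)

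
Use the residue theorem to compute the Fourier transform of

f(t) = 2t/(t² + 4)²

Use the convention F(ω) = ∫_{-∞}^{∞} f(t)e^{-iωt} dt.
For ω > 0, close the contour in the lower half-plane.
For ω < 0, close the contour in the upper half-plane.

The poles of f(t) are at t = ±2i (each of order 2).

Let g(z) = f(z)e^{-iωz}; for large |z| the factor e^{-iωz} decays in the lower half-plane when ω > 0 and in the upper half-plane when ω < 0.

Case ω > 0 (lower half-plane, clockwise contour ⇒ F(ω) = -2πi·ΣRes):
  Res_{z = - 2 i} g(z) = \frac{\omega e^{- 2 \omega}}{4} (pole of order 2)
  F(ω) = -2πi·ΣRes = - \frac{i \pi \omega e^{- 2 \omega}}{2}

Case ω < 0 (upper half-plane, counterclockwise contour ⇒ F(ω) = +2πi·ΣRes):
  Res_{z = 2 i} g(z) = - \frac{\omega e^{2 \omega}}{4} (pole of order 2)
  F(ω) = 2πi·ΣRes = - \frac{i \pi \omega e^{2 \omega}}{2}

Both cases combine into a single formula in |ω|:

F(ω) = - \frac{i \pi \omega e^{- 2 \left|{\omega}\right|}}{2}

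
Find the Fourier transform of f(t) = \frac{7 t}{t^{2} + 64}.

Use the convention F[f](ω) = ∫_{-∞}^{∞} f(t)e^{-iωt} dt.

F(ω) = - 7 i \pi e^{- 8 \left|{\omega}\right|} \operatorname{sign}{\left(\omega \right)}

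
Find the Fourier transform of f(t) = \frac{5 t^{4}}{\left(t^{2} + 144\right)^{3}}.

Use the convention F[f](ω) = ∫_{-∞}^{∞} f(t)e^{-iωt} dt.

F(ω) = \frac{5 \pi \left(48 \omega^{2} - 20 \left|{\omega}\right| + 1\right) e^{- 12 \left|{\omega}\right|}}{32}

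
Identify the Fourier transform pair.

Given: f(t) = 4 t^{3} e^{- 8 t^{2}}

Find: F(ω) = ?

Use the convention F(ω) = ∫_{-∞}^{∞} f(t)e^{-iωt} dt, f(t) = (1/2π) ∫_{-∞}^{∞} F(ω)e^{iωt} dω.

F(ω) = \frac{\sqrt{2} i \sqrt{\pi} \omega \left(\omega^{2} - 48\right) e^{- \frac{\omega^{2}}{32}}}{4096}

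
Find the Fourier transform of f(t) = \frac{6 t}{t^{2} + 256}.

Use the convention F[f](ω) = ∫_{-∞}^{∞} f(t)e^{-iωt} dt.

F(ω) = - 6 i \pi e^{- 16 \left|{\omega}\right|} \operatorname{sign}{\left(\omega \right)}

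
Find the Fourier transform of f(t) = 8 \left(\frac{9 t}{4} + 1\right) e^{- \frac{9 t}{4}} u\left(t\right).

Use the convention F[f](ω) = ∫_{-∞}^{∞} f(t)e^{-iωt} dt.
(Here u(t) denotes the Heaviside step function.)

F(ω) = \frac{64 \left(- 2 i \omega - 9\right)}{16 \omega^{2} - 72 i \omega - 81}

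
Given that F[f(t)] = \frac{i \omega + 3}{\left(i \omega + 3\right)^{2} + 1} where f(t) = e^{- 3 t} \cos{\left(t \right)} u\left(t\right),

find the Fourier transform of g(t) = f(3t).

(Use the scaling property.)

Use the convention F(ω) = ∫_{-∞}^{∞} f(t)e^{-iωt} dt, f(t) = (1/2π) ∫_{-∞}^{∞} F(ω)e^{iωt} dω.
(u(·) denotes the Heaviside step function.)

F[g](ω) = \frac{i \omega + 9}{\left(i \omega + 9\right)^{2} + 9}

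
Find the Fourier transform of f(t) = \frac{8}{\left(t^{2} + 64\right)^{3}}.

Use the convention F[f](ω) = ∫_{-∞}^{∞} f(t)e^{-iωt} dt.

F(ω) = \frac{\pi \left(64 \omega^{2} + 24 \left|{\omega}\right| + 3\right) e^{- 8 \left|{\omega}\right|}}{32768}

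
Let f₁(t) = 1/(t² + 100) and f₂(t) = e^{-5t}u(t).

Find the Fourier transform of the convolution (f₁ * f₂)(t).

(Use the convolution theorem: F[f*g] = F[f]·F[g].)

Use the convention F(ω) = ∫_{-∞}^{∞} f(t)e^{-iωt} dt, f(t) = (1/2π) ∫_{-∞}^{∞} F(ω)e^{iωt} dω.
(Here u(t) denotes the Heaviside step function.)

F[f₁*f₂](ω) = \frac{\pi e^{- 10 \left|{\omega}\right|}}{10 \left(i \omega + 5\right)}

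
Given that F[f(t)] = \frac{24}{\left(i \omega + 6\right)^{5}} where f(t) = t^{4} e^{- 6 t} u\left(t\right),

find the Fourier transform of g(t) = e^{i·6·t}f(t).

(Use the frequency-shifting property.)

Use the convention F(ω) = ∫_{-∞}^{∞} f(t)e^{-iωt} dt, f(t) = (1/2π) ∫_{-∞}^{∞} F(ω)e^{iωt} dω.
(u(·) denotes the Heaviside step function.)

F[g](ω) = \frac{24}{\left(i \left(\omega - 6\right) + 6\right)^{5}}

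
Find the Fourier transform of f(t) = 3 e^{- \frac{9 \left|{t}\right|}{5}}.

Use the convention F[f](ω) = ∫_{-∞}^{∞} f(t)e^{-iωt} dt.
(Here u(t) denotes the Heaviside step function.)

F(ω) = \frac{270}{25 \omega^{2} + 81}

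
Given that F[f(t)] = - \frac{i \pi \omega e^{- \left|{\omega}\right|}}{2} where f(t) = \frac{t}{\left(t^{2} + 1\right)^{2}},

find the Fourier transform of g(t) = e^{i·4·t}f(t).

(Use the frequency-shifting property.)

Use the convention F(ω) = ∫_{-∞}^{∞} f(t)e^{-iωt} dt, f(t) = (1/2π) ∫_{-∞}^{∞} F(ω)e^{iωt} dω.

F[g](ω) = \frac{i \pi \left(4 - \omega\right) e^{- \left|{\omega - 4}\right|}}{2}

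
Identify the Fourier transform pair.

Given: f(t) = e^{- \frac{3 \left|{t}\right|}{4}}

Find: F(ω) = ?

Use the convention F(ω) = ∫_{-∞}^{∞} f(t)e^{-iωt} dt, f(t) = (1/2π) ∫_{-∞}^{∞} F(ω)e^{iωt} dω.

F(ω) = \frac{24}{16 \omega^{2} + 9}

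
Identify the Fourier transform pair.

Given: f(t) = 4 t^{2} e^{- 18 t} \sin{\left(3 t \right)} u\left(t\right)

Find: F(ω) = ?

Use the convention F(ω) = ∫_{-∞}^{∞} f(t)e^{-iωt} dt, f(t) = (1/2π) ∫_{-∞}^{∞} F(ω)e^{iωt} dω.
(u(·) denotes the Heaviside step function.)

F(ω) = \frac{72 \left(\left(i \omega + 18\right)^{2} - 3\right)}{\left(\left(i \omega + 18\right)^{2} + 9\right)^{3}}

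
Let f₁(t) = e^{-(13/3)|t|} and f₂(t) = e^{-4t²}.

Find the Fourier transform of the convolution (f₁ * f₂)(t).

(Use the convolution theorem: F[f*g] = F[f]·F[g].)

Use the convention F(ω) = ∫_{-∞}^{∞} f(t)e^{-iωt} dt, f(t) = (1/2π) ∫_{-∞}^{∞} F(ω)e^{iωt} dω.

F[f₁*f₂](ω) = \frac{39 \sqrt{\pi} e^{- \frac{\omega^{2}}{16}}}{9 \omega^{2} + 169}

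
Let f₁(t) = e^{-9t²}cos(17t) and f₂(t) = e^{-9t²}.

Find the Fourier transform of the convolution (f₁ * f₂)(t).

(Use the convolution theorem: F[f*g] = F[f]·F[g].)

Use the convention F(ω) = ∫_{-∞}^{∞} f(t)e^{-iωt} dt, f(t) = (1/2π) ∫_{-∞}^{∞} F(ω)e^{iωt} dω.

F[f₁*f₂](ω) = \frac{\pi \left(e^{\frac{17 \omega}{9}} + 1\right) e^{- \frac{\omega^{2}}{18} - \frac{17 \omega}{18} - \frac{289}{36}}}{18}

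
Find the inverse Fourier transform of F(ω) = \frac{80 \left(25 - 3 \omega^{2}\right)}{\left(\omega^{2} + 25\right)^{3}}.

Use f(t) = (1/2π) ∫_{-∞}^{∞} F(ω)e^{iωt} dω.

f(t) = 4 t^{2} e^{- 5 \left|{t}\right|}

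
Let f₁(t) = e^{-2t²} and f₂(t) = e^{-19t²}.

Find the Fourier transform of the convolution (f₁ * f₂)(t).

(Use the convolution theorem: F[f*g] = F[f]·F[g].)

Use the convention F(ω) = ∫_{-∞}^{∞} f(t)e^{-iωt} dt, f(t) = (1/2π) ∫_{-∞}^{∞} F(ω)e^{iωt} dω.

F[f₁*f₂](ω) = \frac{\sqrt{38} \pi e^{- \frac{21 \omega^{2}}{152}}}{38}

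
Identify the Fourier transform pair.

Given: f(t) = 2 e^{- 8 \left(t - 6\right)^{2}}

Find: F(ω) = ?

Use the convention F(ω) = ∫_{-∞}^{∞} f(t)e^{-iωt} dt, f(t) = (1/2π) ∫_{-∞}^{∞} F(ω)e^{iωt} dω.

F(ω) = \frac{\sqrt{2} \sqrt{\pi} e^{- \frac{\omega \left(\omega + 192 i\right)}{32}}}{2}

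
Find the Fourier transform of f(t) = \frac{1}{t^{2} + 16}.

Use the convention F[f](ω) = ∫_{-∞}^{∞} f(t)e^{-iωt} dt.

F(ω) = \frac{\pi e^{- 4 \left|{\omega}\right|}}{4}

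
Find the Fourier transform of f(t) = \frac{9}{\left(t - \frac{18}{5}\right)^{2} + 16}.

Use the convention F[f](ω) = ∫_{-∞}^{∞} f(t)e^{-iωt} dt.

F(ω) = \frac{9 \pi e^{- \frac{18 i \omega}{5} - 4 \left|{\omega}\right|}}{4}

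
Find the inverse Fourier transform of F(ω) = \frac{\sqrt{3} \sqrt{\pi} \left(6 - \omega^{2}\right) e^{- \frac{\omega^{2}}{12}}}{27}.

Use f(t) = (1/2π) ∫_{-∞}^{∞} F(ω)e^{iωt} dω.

f(t) = 4 t^{2} e^{- 3 t^{2}}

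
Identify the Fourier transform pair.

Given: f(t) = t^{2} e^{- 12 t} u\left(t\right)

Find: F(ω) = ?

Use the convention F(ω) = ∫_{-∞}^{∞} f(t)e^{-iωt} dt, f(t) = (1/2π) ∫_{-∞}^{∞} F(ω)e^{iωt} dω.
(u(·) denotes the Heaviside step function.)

F(ω) = \frac{2}{\left(i \omega + 12\right)^{3}}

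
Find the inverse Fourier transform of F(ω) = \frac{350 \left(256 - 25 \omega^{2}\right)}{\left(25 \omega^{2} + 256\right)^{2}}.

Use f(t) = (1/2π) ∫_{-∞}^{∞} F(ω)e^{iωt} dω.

f(t) = 7 e^{- \frac{16 \left|{t}\right|}{5}} \left|{t}\right|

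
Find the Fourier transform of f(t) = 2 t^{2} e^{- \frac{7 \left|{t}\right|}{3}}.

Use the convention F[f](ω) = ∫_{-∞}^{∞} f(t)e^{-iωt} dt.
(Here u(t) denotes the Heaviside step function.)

F(ω) = \frac{1512 \left(49 - 27 \omega^{2}\right)}{\left(9 \omega^{2} + 49\right)^{3}}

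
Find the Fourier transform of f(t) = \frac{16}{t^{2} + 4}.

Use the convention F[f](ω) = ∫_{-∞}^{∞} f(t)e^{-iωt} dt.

F(ω) = 8 \pi e^{- 2 \left|{\omega}\right|}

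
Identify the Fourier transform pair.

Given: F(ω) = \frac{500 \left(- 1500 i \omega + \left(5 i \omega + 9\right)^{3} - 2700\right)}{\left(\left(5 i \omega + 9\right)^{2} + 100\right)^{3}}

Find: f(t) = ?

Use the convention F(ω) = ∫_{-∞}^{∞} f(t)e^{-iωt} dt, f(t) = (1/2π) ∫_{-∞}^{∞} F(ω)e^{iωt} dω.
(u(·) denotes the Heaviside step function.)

f(t) = 2 t^{2} e^{- \frac{9 t}{5}} \cos{\left(2 t \right)} u\left(t\right)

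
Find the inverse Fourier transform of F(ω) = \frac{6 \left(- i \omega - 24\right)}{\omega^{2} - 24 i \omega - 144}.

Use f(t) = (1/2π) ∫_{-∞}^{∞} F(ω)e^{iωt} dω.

f(t) = 6 \left(12 t + 1\right) e^{- 12 t} u\left(t\right)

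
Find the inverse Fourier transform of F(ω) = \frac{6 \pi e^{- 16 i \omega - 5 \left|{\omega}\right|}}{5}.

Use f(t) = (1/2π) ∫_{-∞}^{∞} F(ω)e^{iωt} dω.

f(t) = \frac{6}{\left(t - 16\right)^{2} + 25}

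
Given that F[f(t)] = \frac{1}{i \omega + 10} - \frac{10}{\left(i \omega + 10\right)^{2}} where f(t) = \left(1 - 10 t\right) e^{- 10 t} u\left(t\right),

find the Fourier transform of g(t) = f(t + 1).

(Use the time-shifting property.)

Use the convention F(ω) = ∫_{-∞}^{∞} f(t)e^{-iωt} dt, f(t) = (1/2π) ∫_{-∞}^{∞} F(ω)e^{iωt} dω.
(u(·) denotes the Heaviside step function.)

F[g](ω) = \frac{i \omega e^{i \omega}}{- \omega^{2} + 20 i \omega + 100}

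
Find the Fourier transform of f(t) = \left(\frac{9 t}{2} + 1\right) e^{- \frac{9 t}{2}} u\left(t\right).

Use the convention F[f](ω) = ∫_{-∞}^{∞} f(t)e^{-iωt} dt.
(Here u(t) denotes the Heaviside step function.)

F(ω) = \frac{4 \left(- i \omega - 9\right)}{4 \omega^{2} - 36 i \omega - 81}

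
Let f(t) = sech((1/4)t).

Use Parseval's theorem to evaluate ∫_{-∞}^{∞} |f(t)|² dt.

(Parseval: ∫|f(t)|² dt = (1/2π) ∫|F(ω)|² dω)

∫|f(t)|² dt = 8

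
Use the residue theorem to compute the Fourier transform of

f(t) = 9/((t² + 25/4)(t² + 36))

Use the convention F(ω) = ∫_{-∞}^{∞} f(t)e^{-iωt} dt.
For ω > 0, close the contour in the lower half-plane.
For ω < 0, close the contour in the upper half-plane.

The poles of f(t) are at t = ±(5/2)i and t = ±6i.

Let g(z) = f(z)e^{-iωz}; for large |z| the factor e^{-iωz} decays in the lower half-plane when ω > 0 and in the upper half-plane when ω < 0.

Case ω > 0 (lower half-plane, clockwise contour ⇒ F(ω) = -2πi·ΣRes):
  Res_{z = - \frac{5 i}{2}} g(z) = \frac{36 i e^{- \frac{5 \omega}{2}}}{595}
  Res_{z = - 6 i} g(z) = - \frac{3 i e^{- 6 \omega}}{119}
  F(ω) = -2πi·ΣRes = - \frac{6 \pi e^{- 6 \omega}}{119} + \frac{72 \pi e^{- \frac{5 \omega}{2}}}{595}

Case ω < 0 (upper half-plane, counterclockwise contour ⇒ F(ω) = +2πi·ΣRes):
  Res_{z = \frac{5 i}{2}} g(z) = - \frac{36 i e^{\frac{5 \omega}{2}}}{595}
  Res_{z = 6 i} g(z) = \frac{3 i e^{6 \omega}}{119}
  F(ω) = 2πi·ΣRes = \frac{6 \pi \left(12 e^{\frac{5 \omega}{2}} - 5 e^{6 \omega}\right)}{595}

Both cases combine into a single formula in |ω|:

F(ω) = - \frac{6 \pi e^{- 6 \left|{\omega}\right|}}{119} + \frac{72 \pi e^{- \frac{5 \left|{\omega}\right|}{2}}}{595}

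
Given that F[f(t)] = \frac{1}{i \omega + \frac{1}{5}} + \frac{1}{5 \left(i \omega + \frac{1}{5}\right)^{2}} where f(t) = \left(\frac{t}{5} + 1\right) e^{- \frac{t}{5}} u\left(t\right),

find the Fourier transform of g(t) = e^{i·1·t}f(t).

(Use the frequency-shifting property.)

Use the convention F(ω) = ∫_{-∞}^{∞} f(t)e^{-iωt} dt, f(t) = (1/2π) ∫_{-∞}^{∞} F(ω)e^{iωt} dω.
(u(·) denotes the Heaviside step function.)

F[g](ω) = \frac{5 \left(- 5 i \omega - 2 + 5 i\right)}{25 \omega^{2} - 10 \omega \left(5 + i\right) + 24 + 10 i}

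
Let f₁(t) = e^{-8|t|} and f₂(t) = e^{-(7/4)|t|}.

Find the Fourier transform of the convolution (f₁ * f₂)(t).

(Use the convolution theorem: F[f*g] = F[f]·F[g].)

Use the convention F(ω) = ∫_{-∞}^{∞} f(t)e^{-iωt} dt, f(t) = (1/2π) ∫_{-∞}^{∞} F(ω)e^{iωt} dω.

F[f₁*f₂](ω) = \frac{896}{\left(\omega^{2} + 64\right) \left(16 \omega^{2} + 49\right)}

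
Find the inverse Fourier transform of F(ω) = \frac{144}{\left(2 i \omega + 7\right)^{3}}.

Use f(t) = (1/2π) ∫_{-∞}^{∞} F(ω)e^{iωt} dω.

f(t) = 9 t^{2} e^{- \frac{7 t}{2}} u\left(t\right)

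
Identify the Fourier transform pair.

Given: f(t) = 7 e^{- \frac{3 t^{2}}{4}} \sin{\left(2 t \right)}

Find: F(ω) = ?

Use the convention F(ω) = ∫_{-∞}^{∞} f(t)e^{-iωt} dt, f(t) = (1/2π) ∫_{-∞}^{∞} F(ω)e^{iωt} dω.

F(ω) = \frac{7 \sqrt{3} i \sqrt{\pi} \left(1 - e^{\frac{8 \omega}{3}}\right) e^{- \frac{\omega^{2}}{3} - \frac{4 \omega}{3} - \frac{4}{3}}}{3}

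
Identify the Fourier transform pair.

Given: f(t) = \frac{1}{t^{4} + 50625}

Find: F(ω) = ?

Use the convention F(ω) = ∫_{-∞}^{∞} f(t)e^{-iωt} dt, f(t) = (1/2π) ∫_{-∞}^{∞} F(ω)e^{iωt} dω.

F(ω) = \frac{\pi e^{- \frac{15 \sqrt{2} \left|{\omega}\right|}{2}} \sin{\left(\frac{15 \sqrt{2} \left|{\omega}\right|}{2} + \frac{\pi}{4} \right)}}{3375}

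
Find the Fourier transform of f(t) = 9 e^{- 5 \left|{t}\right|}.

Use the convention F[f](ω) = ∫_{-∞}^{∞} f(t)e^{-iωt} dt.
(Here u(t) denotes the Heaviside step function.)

F(ω) = \frac{90}{\omega^{2} + 25}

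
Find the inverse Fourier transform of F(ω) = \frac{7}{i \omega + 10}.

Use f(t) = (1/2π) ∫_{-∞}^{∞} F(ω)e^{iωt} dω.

f(t) = 7 e^{- 10 t} u\left(t\right)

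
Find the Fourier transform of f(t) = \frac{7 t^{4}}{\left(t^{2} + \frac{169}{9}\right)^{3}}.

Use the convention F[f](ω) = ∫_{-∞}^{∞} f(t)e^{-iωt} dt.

F(ω) = \frac{7 \pi \left(169 \omega^{2} - 195 \left|{\omega}\right| + 27\right) e^{- \frac{13 \left|{\omega}\right|}{3}}}{312}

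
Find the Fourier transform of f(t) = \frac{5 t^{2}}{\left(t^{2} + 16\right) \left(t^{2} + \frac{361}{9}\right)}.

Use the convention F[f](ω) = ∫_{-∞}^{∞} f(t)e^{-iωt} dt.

F(ω) = - \frac{180 \pi e^{- 4 \left|{\omega}\right|}}{217} + \frac{285 \pi e^{- \frac{19 \left|{\omega}\right|}{3}}}{217}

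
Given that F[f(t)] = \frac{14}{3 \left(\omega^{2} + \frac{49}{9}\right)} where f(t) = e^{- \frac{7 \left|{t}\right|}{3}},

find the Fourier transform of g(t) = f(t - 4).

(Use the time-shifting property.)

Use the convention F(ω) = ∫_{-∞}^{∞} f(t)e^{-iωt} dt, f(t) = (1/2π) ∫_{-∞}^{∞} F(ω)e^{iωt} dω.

F[g](ω) = \frac{42 e^{- 4 i \omega}}{9 \omega^{2} + 49}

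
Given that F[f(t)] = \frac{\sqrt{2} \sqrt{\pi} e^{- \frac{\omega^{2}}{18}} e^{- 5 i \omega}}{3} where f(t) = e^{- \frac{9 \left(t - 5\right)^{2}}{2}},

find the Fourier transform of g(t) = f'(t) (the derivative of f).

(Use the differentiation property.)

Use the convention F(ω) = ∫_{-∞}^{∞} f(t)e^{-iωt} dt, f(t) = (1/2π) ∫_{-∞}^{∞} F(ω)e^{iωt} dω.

F[g](ω) = \frac{\sqrt{2} i \sqrt{\pi} \omega e^{- \frac{\omega \left(\omega + 90 i\right)}{18}}}{3}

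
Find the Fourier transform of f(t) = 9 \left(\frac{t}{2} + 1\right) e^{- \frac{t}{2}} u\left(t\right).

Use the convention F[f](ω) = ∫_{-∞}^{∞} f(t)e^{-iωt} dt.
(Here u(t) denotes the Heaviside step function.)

F(ω) = \frac{36 \left(- i \omega - 1\right)}{4 \omega^{2} - 4 i \omega - 1}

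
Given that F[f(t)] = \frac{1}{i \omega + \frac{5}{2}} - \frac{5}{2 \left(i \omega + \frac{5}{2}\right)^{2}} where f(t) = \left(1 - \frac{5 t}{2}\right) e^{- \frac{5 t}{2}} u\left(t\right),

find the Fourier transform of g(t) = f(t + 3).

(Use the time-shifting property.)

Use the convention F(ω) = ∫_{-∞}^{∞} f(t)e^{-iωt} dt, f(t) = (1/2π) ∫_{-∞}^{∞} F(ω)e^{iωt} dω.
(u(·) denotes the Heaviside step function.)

F[g](ω) = \frac{4 i \omega e^{3 i \omega}}{- 4 \omega^{2} + 20 i \omega + 25}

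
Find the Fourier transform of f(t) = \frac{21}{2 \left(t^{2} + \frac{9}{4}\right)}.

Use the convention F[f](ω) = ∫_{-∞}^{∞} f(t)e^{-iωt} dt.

F(ω) = 7 \pi e^{- \frac{3 \left|{\omega}\right|}{2}}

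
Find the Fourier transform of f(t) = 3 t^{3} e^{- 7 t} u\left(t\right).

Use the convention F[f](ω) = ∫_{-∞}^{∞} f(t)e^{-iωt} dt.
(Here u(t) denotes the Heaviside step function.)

F(ω) = \frac{18}{\left(i \omega + 7\right)^{4}}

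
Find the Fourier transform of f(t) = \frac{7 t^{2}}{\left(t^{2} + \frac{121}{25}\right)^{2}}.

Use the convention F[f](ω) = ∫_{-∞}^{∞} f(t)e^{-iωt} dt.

F(ω) = \frac{7 \pi \left(5 - 11 \left|{\omega}\right|\right) e^{- \frac{11 \left|{\omega}\right|}{5}}}{22}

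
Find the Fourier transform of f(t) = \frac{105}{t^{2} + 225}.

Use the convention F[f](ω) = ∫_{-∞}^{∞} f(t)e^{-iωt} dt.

F(ω) = 7 \pi e^{- 15 \left|{\omega}\right|}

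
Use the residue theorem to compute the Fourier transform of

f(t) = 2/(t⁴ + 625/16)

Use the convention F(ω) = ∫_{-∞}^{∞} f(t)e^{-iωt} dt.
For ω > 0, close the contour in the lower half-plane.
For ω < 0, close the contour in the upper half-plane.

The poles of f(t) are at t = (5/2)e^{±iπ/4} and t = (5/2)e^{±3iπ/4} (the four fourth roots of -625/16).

Let g(z) = f(z)e^{-iωz}; for large |z| the factor e^{-iωz} decays in the lower half-plane when ω > 0 and in the upper half-plane when ω < 0.

Case ω > 0 (lower half-plane, clockwise contour ⇒ F(ω) = -2πi·ΣRes):
  Res_{z = - \frac{5 \sqrt{2}}{4} - \frac{5 \sqrt{2} i}{4}} g(z) = \frac{2 \sqrt{2} \left(1 + i\right) e^{\frac{5 \sqrt{2} \omega \left(-1 + i\right)}{4}}}{125}
  Res_{z = \frac{5 \sqrt{2}}{4} - \frac{5 \sqrt{2} i}{4}} g(z) = \frac{2 \sqrt{2} \left(-1 + i\right) e^{- \frac{5 \sqrt{2} \omega \left(1 + i\right)}{4}}}{125}
  F(ω) = -2πi·ΣRes = \frac{4 \sqrt{2} \pi \left(\left(1 - i\right) e^{\frac{5 \sqrt{2} i \omega}{2}} + 1 + i\right) e^{- \frac{5 \sqrt{2} \omega \left(1 + i\right)}{4}}}{125} = \frac{16 \pi e^{- \frac{5 \sqrt{2} \omega}{4}} \sin{\left(\frac{5 \sqrt{2} \omega}{4} + \frac{\pi}{4} \right)}}{125}

Case ω < 0 (upper half-plane, counterclockwise contour ⇒ F(ω) = +2πi·ΣRes):
  Res_{z = \frac{5 \sqrt{2}}{4} + \frac{5 \sqrt{2} i}{4}} g(z) = - \frac{2 \sqrt{2} \left(1 + i\right) e^{\frac{5 \sqrt{2} \omega \left(1 - i\right)}{4}}}{125}
  Res_{z = - \frac{5 \sqrt{2}}{4} + \frac{5 \sqrt{2} i}{4}} g(z) = \frac{2 \sqrt{2} \left(1 - i\right) e^{\frac{5 \sqrt{2} \omega \left(1 + i\right)}{4}}}{125}
  F(ω) = 2πi·ΣRes = - \frac{4 \sqrt{2} i \pi \left(\left(1 + i\right) e^{\frac{5 \sqrt{2} \omega \left(1 - i\right)}{4}} - \left(1 - i\right) e^{\frac{5 \sqrt{2} \omega \left(1 + i\right)}{4}}\right)}{125} = \frac{16 \pi e^{\frac{5 \sqrt{2} \omega}{4}} \cos{\left(\frac{5 \sqrt{2} \omega}{4} + \frac{\pi}{4} \right)}}{125}

Both cases combine into a single formula in |ω|:

F(ω) = \frac{16 \pi e^{- \frac{5 \sqrt{2} \left|{\omega}\right|}{4}} \sin{\left(\frac{5 \sqrt{2} \left|{\omega}\right|}{4} + \frac{\pi}{4} \right)}}{125}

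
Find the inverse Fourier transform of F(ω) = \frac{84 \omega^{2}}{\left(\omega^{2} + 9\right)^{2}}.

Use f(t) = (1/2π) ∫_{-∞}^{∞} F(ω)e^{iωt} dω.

f(t) = 7 \left(1 - 3 \left|{t}\right|\right) e^{- 3 \left|{t}\right|}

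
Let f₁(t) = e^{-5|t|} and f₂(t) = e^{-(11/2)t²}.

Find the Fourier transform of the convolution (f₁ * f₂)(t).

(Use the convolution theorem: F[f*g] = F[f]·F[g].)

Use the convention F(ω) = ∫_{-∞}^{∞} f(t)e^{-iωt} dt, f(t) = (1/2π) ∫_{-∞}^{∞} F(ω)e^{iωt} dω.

F[f₁*f₂](ω) = \frac{10 \sqrt{22} \sqrt{\pi} e^{- \frac{\omega^{2}}{22}}}{11 \left(\omega^{2} + 25\right)}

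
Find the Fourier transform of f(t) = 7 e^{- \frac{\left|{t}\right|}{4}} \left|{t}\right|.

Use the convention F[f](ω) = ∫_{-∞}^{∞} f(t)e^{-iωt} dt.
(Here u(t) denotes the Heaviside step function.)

F(ω) = \frac{224 \left(1 - 16 \omega^{2}\right)}{\left(16 \omega^{2} + 1\right)^{2}}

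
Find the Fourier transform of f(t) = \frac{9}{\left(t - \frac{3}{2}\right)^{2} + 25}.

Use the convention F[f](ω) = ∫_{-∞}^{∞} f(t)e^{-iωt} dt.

F(ω) = \frac{9 \pi e^{- \frac{3 i \omega}{2} - 5 \left|{\omega}\right|}}{5}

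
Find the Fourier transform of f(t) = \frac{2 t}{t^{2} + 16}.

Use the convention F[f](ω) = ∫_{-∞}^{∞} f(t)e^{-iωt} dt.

F(ω) = - 2 i \pi e^{- 4 \left|{\omega}\right|} \operatorname{sign}{\left(\omega \right)}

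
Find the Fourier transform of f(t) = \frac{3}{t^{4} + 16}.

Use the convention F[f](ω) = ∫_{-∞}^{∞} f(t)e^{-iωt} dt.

F(ω) = \frac{3 \pi e^{- \sqrt{2} \left|{\omega}\right|} \sin{\left(\sqrt{2} \left|{\omega}\right| + \frac{\pi}{4} \right)}}{8}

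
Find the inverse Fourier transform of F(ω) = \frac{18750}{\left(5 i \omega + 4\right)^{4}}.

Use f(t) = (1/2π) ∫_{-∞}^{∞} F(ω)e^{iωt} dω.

f(t) = 5 t^{3} e^{- \frac{4 t}{5}} u\left(t\right)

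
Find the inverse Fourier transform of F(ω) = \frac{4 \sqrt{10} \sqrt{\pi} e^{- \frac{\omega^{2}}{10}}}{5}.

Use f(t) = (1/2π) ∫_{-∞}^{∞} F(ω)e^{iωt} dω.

f(t) = 4 e^{- \frac{5 t^{2}}{2}}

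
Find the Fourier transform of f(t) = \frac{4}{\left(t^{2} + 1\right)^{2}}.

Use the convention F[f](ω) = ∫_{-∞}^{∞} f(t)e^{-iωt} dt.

F(ω) = 2 \pi \left(\left|{\omega}\right| + 1\right) e^{- \left|{\omega}\right|}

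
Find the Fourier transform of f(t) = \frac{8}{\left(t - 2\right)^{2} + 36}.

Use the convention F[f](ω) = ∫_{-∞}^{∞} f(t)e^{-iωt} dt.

F(ω) = \frac{4 \pi e^{- 2 i \omega - 6 \left|{\omega}\right|}}{3}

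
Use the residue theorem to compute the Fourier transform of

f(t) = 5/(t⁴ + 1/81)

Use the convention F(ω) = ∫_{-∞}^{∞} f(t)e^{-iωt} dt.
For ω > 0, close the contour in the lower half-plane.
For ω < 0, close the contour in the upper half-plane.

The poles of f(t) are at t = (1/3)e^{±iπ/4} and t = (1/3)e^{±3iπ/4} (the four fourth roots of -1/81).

Let g(z) = f(z)e^{-iωz}; for large |z| the factor e^{-iωz} decays in the lower half-plane when ω > 0 and in the upper half-plane when ω < 0.

Case ω > 0 (lower half-plane, clockwise contour ⇒ F(ω) = -2πi·ΣRes):
  Res_{z = - \frac{\sqrt{2}}{6} - \frac{\sqrt{2} i}{6}} g(z) = \frac{135 \sqrt{2} i \left(1 - i\right) e^{\frac{\sqrt{2} \omega \left(-1 + i\right)}{6}}}{8}
  Res_{z = \frac{\sqrt{2}}{6} - \frac{\sqrt{2} i}{6}} g(z) = \frac{135 \sqrt{2} i \left(1 + i\right) e^{- \frac{\sqrt{2} \omega \left(1 + i\right)}{6}}}{8}
  F(ω) = -2πi·ΣRes = \frac{135 \sqrt{2} \pi \left(1 - i\right) \left(e^{\frac{\sqrt{2} i \omega}{3}} + i\right) e^{- \frac{\sqrt{2} \omega \left(1 + i\right)}{6}}}{4} = 135 \pi e^{- \frac{\sqrt{2} \omega}{6}} \sin{\left(\frac{\sqrt{2} \omega}{6} + \frac{\pi}{4} \right)}

Case ω < 0 (upper half-plane, counterclockwise contour ⇒ F(ω) = +2πi·ΣRes):
  Res_{z = \frac{\sqrt{2}}{6} + \frac{\sqrt{2} i}{6}} g(z) = \frac{135 \sqrt{2} i \left(-1 + i\right) e^{\frac{\sqrt{2} \omega \left(1 - i\right)}{6}}}{8}
  Res_{z = - \frac{\sqrt{2}}{6} + \frac{\sqrt{2} i}{6}} g(z) = \frac{135 \sqrt{2} \left(1 - i\right) e^{\frac{\sqrt{2} \omega \left(1 + i\right)}{6}}}{8}
  F(ω) = 2πi·ΣRes = - \frac{135 \sqrt{2} i \pi \left(i \left(1 - i\right) e^{\frac{\sqrt{2} \omega \left(1 - i\right)}{6}} - \left(1 - i\right) e^{\frac{\sqrt{2} \omega \left(1 + i\right)}{6}}\right)}{4} = 135 \pi e^{\frac{\sqrt{2} \omega}{6}} \cos{\left(\frac{\sqrt{2} \omega}{6} + \frac{\pi}{4} \right)}

Both cases combine into a single formula in |ω|:

F(ω) = 135 \pi e^{- \frac{\sqrt{2} \left|{\omega}\right|}{6}} \sin{\left(\frac{\sqrt{2} \left|{\omega}\right|}{6} + \frac{\pi}{4} \right)}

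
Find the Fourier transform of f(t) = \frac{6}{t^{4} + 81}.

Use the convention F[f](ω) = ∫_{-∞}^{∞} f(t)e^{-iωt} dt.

F(ω) = \frac{2 \pi e^{- \frac{3 \sqrt{2} \left|{\omega}\right|}{2}} \sin{\left(\frac{3 \sqrt{2} \left|{\omega}\right|}{2} + \frac{\pi}{4} \right)}}{9}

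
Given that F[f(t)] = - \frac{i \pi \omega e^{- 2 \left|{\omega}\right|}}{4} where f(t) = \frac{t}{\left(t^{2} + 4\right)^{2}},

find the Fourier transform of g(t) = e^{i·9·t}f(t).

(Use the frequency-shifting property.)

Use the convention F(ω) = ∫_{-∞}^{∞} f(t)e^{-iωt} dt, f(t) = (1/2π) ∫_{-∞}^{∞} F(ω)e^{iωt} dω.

F[g](ω) = \frac{i \pi \left(9 - \omega\right) e^{- 2 \left|{\omega - 9}\right|}}{4}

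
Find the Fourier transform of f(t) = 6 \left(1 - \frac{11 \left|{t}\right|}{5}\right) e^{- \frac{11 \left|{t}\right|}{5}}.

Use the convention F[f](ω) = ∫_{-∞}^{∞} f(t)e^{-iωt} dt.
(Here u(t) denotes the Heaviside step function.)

F(ω) = \frac{33000 \omega^{2}}{\left(25 \omega^{2} + 121\right)^{2}}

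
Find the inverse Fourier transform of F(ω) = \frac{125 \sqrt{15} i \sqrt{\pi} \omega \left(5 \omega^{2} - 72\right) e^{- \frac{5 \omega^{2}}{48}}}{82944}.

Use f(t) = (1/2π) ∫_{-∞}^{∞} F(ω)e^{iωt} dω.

f(t) = 5 t^{3} e^{- \frac{12 t^{2}}{5}}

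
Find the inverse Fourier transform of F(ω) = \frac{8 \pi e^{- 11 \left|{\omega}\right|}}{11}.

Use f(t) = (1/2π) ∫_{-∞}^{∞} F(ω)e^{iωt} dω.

f(t) = \frac{8}{t^{2} + 121}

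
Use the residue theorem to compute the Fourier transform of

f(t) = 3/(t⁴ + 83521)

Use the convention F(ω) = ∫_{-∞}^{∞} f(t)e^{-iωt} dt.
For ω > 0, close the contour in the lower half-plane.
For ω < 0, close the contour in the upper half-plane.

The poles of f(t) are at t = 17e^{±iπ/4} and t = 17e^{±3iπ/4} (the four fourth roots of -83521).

Let g(z) = f(z)e^{-iωz}; for large |z| the factor e^{-iωz} decays in the lower half-plane when ω > 0 and in the upper half-plane when ω < 0.

Case ω > 0 (lower half-plane, clockwise contour ⇒ F(ω) = -2πi·ΣRes):
  Res_{z = - \frac{17 \sqrt{2}}{2} - \frac{17 \sqrt{2} i}{2}} g(z) = \frac{3 \sqrt{2} i \left(1 - i\right) e^{\frac{17 \sqrt{2} \omega \left(-1 + i\right)}{2}}}{39304}
  Res_{z = \frac{17 \sqrt{2}}{2} - \frac{17 \sqrt{2} i}{2}} g(z) = \frac{3 \sqrt{2} i \left(1 + i\right) e^{- \frac{17 \sqrt{2} \omega \left(1 + i\right)}{2}}}{39304}
  F(ω) = -2πi·ΣRes = \frac{3 \sqrt{2} \pi \left(1 - i\right) \left(e^{17 \sqrt{2} i \omega} + i\right) e^{- \frac{17 \sqrt{2} \omega \left(1 + i\right)}{2}}}{19652} = \frac{3 \pi e^{- \frac{17 \sqrt{2} \omega}{2}} \sin{\left(\frac{17 \sqrt{2} \omega}{2} + \frac{\pi}{4} \right)}}{4913}

Case ω < 0 (upper half-plane, counterclockwise contour ⇒ F(ω) = +2πi·ΣRes):
  Res_{z = \frac{17 \sqrt{2}}{2} + \frac{17 \sqrt{2} i}{2}} g(z) = \frac{3 \sqrt{2} i \left(-1 + i\right) e^{\frac{17 \sqrt{2} \omega \left(1 - i\right)}{2}}}{39304}
  Res_{z = - \frac{17 \sqrt{2}}{2} + \frac{17 \sqrt{2} i}{2}} g(z) = \frac{3 \sqrt{2} \left(1 - i\right) e^{\frac{17 \sqrt{2} \omega \left(1 + i\right)}{2}}}{39304}
  F(ω) = 2πi·ΣRes = - \frac{3 \sqrt{2} i \pi \left(i \left(1 - i\right) e^{\frac{17 \sqrt{2} \omega \left(1 - i\right)}{2}} - \left(1 - i\right) e^{\frac{17 \sqrt{2} \omega \left(1 + i\right)}{2}}\right)}{19652} = \frac{3 \pi e^{\frac{17 \sqrt{2} \omega}{2}} \cos{\left(\frac{17 \sqrt{2} \omega}{2} + \frac{\pi}{4} \right)}}{4913}

Both cases combine into a single formula in |ω|:

F(ω) = \frac{3 \pi e^{- \frac{17 \sqrt{2} \left|{\omega}\right|}{2}} \sin{\left(\frac{17 \sqrt{2} \left|{\omega}\right|}{2} + \frac{\pi}{4} \right)}}{4913}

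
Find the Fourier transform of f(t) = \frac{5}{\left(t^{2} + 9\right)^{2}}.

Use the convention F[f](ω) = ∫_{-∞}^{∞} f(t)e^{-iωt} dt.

F(ω) = \frac{5 \pi \left(3 \left|{\omega}\right| + 1\right) e^{- 3 \left|{\omega}\right|}}{54}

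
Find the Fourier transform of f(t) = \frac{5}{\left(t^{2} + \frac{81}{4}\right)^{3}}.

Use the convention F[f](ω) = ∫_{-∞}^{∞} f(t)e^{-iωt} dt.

F(ω) = \frac{5 \pi \left(27 \omega^{2} + 18 \left|{\omega}\right| + 4\right) e^{- \frac{9 \left|{\omega}\right|}{2}}}{19683}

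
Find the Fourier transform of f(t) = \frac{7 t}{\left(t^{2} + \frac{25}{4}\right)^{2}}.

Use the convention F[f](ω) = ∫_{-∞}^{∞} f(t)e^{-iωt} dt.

F(ω) = - \frac{7 i \pi \omega e^{- \frac{5 \left|{\omega}\right|}{2}}}{5}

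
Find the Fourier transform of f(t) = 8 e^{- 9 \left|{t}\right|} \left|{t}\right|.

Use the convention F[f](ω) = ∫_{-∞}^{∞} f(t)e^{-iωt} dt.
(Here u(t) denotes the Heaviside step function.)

F(ω) = \frac{16 \left(81 - \omega^{2}\right)}{\left(\omega^{2} + 81\right)^{2}}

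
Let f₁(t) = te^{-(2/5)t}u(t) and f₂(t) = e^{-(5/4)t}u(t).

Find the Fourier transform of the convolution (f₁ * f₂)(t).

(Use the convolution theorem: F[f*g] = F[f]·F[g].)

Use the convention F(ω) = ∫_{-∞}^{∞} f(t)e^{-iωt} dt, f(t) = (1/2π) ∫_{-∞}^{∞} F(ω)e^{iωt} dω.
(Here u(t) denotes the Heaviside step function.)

F[f₁*f₂](ω) = \frac{100}{\left(4 i \omega + 5\right) \left(5 i \omega + 2\right)^{2}}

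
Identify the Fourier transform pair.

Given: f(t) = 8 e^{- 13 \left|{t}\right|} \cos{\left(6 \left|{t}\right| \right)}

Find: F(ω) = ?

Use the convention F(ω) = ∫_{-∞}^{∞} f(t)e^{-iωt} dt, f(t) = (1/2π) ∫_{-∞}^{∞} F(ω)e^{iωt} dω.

F(ω) = \frac{208 \left(\omega^{2} + 205\right)}{\omega^{4} + 266 \omega^{2} + 42025}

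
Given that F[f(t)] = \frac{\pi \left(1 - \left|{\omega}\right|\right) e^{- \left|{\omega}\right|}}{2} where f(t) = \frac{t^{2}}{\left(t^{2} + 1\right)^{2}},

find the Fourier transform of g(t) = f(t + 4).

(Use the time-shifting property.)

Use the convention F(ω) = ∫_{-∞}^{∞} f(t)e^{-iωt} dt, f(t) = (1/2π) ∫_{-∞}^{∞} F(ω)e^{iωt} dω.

F[g](ω) = - \frac{\pi \left(\left|{\omega}\right| - 1\right) e^{4 i \omega - \left|{\omega}\right|}}{2}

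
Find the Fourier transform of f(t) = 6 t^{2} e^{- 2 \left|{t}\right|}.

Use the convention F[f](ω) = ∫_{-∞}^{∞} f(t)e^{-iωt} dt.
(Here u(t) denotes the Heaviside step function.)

F(ω) = \frac{48 \left(4 - 3 \omega^{2}\right)}{\left(\omega^{2} + 4\right)^{3}}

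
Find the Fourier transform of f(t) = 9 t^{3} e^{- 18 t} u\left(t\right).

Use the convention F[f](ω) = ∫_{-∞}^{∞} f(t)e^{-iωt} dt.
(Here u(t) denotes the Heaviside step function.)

F(ω) = \frac{54}{\left(i \omega + 18\right)^{4}}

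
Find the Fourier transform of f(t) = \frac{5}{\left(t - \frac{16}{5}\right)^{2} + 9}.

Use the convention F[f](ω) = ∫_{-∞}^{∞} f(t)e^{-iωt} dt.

F(ω) = \frac{5 \pi e^{- \frac{16 i \omega}{5} - 3 \left|{\omega}\right|}}{3}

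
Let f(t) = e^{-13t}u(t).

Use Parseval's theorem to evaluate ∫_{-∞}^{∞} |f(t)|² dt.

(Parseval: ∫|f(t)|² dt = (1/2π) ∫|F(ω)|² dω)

∫|f(t)|² dt = \frac{1}{26}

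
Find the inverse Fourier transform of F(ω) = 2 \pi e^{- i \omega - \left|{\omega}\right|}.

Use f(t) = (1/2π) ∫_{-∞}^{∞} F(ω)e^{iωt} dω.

f(t) = \frac{2}{\left(t - 1\right)^{2} + 1}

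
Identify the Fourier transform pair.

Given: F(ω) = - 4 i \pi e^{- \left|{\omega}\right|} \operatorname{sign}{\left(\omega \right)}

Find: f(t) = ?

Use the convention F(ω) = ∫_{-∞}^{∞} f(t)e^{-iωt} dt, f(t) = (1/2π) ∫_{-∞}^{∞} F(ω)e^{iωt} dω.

f(t) = \frac{4 t}{t^{2} + 1}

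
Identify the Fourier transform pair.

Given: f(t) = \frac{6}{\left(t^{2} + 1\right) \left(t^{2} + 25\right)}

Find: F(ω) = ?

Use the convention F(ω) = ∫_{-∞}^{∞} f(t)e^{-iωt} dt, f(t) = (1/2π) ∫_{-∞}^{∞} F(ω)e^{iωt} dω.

F(ω) = \frac{\pi e^{- \left|{\omega}\right|}}{4} - \frac{\pi e^{- 5 \left|{\omega}\right|}}{20}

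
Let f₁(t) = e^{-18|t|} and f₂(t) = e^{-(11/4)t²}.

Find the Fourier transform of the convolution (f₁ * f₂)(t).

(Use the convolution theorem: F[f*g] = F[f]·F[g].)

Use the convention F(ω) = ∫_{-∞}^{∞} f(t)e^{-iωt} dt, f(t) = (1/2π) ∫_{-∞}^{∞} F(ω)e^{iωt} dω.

F[f₁*f₂](ω) = \frac{72 \sqrt{11} \sqrt{\pi} e^{- \frac{\omega^{2}}{11}}}{11 \left(\omega^{2} + 324\right)}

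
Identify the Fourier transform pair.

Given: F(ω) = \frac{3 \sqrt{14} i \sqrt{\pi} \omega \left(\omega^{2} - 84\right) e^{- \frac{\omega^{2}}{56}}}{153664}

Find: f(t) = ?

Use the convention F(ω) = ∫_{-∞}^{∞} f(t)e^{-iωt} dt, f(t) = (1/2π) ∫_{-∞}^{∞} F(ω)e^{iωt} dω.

f(t) = 6 t^{3} e^{- 14 t^{2}}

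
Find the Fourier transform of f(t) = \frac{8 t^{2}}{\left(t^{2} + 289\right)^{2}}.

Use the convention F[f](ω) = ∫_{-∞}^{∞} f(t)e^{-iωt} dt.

F(ω) = \frac{4 \pi \left(1 - 17 \left|{\omega}\right|\right) e^{- 17 \left|{\omega}\right|}}{17}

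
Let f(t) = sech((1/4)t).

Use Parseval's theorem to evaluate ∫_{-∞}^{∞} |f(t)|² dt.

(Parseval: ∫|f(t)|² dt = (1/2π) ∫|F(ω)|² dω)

∫|f(t)|² dt = 8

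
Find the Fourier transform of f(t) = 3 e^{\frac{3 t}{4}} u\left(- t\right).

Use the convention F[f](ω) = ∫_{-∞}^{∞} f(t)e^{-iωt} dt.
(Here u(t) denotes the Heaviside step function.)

F(ω) = - \frac{12}{4 i \omega - 3}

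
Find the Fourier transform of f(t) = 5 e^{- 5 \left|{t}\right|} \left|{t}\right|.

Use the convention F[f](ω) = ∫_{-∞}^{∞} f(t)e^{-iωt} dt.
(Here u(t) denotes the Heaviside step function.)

F(ω) = \frac{10 \left(25 - \omega^{2}\right)}{\left(\omega^{2} + 25\right)^{2}}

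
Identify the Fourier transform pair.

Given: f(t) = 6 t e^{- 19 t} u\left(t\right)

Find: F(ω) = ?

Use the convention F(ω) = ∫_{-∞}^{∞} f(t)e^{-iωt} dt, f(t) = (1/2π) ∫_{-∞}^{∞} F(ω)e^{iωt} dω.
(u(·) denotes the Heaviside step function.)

F(ω) = \frac{6}{\left(i \omega + 19\right)^{2}}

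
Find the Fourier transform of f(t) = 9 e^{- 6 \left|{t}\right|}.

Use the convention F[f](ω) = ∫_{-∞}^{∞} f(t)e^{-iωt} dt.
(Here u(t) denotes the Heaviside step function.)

F(ω) = \frac{108}{\omega^{2} + 36}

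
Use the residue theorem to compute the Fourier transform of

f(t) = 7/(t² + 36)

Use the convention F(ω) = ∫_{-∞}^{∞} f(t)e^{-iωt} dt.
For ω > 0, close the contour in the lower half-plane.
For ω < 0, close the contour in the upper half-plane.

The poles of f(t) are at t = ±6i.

Let g(z) = f(z)e^{-iωz}; for large |z| the factor e^{-iωz} decays in the lower half-plane when ω > 0 and in the upper half-plane when ω < 0.

Case ω > 0 (lower half-plane, clockwise contour ⇒ F(ω) = -2πi·ΣRes):
  Res_{z = - 6 i} g(z) = \frac{7 i e^{- 6 \omega}}{12}
  F(ω) = -2πi·ΣRes = \frac{7 \pi e^{- 6 \omega}}{6}

Case ω < 0 (upper half-plane, counterclockwise contour ⇒ F(ω) = +2πi·ΣRes):
  Res_{z = 6 i} g(z) = - \frac{7 i e^{6 \omega}}{12}
  F(ω) = 2πi·ΣRes = \frac{7 \pi e^{6 \omega}}{6}

Both cases combine into a single formula in |ω|:

F(ω) = \frac{7 \pi e^{- 6 \left|{\omega}\right|}}{6}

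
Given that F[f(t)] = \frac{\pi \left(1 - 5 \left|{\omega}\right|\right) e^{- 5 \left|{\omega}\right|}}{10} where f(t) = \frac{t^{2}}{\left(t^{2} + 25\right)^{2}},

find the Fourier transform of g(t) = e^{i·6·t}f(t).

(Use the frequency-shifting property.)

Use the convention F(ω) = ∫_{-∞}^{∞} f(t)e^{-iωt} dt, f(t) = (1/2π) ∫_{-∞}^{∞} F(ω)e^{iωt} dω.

F[g](ω) = \frac{\pi \left(1 - 5 \left|{\omega - 6}\right|\right) e^{- 5 \left|{\omega - 6}\right|}}{10}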